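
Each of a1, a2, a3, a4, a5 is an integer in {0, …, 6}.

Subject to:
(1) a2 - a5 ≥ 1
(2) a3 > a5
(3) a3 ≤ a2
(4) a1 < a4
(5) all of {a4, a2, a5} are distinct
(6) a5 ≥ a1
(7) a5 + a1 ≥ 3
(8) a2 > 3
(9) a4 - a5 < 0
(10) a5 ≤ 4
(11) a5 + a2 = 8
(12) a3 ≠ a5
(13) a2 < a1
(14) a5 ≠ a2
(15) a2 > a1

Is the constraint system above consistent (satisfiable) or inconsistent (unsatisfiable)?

Constraints 2, 3, 4, 9, and 13 give a4 < a5, a5 < a3, a3 ≤ a2, a2 < a1, a1 < a4. Chaining: a4 < a5 < a3 ≤ a2 < a1 < a4, which forces a4 < a4 — impossible.

Unsatisfiable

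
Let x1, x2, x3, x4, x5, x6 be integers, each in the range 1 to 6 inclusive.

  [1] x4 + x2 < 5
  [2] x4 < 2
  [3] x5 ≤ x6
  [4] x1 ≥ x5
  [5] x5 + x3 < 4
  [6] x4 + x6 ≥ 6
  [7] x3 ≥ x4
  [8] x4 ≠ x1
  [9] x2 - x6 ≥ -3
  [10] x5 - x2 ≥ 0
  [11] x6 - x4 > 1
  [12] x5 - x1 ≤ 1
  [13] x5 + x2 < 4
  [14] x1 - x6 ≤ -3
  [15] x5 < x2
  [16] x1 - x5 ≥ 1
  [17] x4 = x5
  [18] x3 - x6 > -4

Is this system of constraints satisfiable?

Unsatisfiable

Constraints 9, 10, 14, and 16 give x5 − x2 ≥ 0, x2 − x6 ≥ -3, x6 − x1 ≥ 3, x1 − x5 ≥ 1.
Adding all 4 inequalities: the left sides telescope to 0, and the right sides sum to 0 + (-3) + 3 + 1 = 1. So 0 ≥ 1, which is false.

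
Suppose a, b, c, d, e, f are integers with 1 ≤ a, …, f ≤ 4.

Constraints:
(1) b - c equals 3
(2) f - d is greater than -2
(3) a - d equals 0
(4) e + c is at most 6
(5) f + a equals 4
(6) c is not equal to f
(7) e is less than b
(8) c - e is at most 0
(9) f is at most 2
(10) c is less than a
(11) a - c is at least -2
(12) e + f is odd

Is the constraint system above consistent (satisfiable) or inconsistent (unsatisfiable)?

Satisfiable

The assignment a = 2, b = 4, c = 1, d = 2, e = 3, f = 2 works:
  constraint 1 holds since b - c = 3.
  constraint 2 holds since f - d = 0.
The rest check out directly.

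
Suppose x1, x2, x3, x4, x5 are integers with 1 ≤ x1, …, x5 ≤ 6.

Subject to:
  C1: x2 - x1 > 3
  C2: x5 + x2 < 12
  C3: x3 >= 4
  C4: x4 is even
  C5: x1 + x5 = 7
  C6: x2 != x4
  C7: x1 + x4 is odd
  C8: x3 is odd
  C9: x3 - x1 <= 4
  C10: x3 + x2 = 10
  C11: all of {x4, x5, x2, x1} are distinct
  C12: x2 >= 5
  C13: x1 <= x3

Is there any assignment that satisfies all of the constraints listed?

The assignment x1 = 1, x2 = 5, x3 = 5, x4 = 2, x5 = 6 works:
  constraint 1 holds since x2 - x1 = 4.
  constraint 2 holds since x5 + x2 = 11.
  constraint 5 holds since x1 + x5 = 7.
The rest check out directly.

Satisfiable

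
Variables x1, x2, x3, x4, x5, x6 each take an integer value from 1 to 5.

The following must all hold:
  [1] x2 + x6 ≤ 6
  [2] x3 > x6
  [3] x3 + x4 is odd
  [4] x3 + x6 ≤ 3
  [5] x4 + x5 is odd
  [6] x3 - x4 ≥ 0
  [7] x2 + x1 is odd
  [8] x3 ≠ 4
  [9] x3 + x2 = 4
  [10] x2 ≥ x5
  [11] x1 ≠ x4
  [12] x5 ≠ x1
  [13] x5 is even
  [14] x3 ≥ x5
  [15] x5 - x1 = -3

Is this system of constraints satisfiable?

Satisfiable

Try x1 = 5, x2 = 2, x3 = 2, x4 = 1, x5 = 2, x6 = 1.
Check constraint 1: x2 + x6 = 3; constraint 4: x3 + x6 = 3. The remaining constraints are straightforward to verify.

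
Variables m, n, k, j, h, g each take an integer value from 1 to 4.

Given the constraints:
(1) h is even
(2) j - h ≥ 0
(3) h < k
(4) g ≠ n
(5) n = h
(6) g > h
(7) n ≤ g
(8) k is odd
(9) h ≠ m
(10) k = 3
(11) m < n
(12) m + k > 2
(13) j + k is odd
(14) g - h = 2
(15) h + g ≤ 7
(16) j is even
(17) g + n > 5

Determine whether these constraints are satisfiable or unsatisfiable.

One satisfying assignment is m = 1, n = 2, k = 3, j = 4, h = 2, g = 4.
For the less obvious constraints — constraint 2: j - h = 2; constraint 12: m + k = 4 — and the others hold by inspection.

Satisfiable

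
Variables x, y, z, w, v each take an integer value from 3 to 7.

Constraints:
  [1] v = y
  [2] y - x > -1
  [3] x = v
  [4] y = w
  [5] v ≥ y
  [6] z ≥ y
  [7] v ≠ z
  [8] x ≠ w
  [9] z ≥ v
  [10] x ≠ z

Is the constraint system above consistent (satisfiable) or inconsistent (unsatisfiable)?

From constraints 1, 3, and 4, x = v = y = w, so x = w. But constraint 8 says x ≠ w. Contradiction.

Unsatisfiable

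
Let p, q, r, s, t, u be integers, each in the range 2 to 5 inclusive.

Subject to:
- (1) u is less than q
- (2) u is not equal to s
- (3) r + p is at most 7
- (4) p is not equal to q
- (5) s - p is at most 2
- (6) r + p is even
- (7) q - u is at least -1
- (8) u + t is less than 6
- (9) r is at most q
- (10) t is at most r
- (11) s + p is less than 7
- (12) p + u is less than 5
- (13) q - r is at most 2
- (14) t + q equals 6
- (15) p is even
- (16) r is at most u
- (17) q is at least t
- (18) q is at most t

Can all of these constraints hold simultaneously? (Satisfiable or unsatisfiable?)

Unsatisfiable

Constraints 1, 10, 16, and 18 give q ≤ t, t ≤ r, r ≤ u, u < q. Chaining: q ≤ t ≤ r ≤ u < q, which forces q < q — impossible.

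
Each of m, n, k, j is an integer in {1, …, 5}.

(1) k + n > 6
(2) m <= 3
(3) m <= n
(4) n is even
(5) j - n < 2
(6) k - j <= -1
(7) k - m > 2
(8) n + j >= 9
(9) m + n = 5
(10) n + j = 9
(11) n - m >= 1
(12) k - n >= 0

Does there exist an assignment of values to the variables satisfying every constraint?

Satisfiable

Take m = 1, n = 4, k = 4, j = 5. Then constraint 1: k + n = 8; constraint 5: j - n = 1; constraint 6: k - j = -1, and every other listed constraint is also met.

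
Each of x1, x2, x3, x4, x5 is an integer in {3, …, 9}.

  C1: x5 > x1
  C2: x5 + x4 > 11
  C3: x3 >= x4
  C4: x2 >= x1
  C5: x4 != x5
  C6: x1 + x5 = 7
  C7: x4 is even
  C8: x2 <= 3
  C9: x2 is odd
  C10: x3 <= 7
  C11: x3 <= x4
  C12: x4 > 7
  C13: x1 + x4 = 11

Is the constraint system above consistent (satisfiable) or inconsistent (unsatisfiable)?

From constraints 4 and 8: x1 ≤ x2 ≤ 3. From constraints 3 and 10: x4 ≤ x3 ≤ 7. Hence x1 + x4 ≤ 10. But constraint 13 requires x1 + x4 = 11, and 11 > 10. Contradiction.

Unsatisfiable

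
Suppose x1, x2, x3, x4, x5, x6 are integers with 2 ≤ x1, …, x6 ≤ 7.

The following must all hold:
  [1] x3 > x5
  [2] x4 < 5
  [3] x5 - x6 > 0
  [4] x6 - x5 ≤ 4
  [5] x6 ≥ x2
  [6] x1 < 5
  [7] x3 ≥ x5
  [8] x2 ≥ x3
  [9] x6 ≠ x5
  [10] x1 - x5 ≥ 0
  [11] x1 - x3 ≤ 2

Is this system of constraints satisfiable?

Constraints 1, 3, 5, and 8 give x3 ≤ x2, x2 ≤ x6, x6 < x5, x5 < x3. Chaining: x3 ≤ x2 ≤ x6 < x5 < x3, which forces x3 < x3 — impossible.

Unsatisfiable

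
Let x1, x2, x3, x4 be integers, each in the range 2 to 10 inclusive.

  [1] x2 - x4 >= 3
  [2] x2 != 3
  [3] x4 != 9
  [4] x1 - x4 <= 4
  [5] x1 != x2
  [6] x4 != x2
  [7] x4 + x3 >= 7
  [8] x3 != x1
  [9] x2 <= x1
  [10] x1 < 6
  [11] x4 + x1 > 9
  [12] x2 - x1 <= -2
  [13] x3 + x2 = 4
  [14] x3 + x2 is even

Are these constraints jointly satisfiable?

Unsatisfiable

Constraints 1, 4, and 12 give x4 − x1 ≥ -4, x1 − x2 ≥ 2, x2 − x4 ≥ 3.
Adding all 3 inequalities: the left sides telescope to 0, and the right sides sum to (-4) + 2 + 3 = 1. So 0 ≥ 1, which is false.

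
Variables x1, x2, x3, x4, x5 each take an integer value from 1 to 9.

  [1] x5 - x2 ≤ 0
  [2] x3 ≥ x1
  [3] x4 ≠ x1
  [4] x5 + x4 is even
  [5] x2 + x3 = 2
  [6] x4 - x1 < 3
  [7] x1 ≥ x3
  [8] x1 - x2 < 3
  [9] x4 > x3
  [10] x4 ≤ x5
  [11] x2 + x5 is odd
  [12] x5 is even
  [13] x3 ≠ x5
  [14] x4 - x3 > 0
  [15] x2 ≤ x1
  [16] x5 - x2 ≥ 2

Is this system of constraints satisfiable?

Unsatisfiable

Constraints 1, 2, 10, 14, and 15 give x3 < x4, x4 ≤ x5, x5 ≤ x2, x2 ≤ x1, x1 ≤ x3. Chaining: x3 < x4 ≤ x5 ≤ x2 ≤ x1 ≤ x3, which forces x3 < x3 — impossible.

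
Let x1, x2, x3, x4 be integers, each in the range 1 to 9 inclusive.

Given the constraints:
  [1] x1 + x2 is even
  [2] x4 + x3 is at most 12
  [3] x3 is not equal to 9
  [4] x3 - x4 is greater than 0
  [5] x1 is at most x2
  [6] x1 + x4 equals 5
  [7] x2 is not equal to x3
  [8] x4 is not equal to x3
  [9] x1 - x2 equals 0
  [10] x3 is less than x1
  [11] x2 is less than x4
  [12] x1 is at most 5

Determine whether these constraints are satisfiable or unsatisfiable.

Constraints 4, 5, 10, and 11 give x4 < x3, x3 < x1, x1 ≤ x2, x2 < x4. Chaining: x4 < x3 < x1 ≤ x2 < x4, which forces x4 < x4 — impossible.

Unsatisfiable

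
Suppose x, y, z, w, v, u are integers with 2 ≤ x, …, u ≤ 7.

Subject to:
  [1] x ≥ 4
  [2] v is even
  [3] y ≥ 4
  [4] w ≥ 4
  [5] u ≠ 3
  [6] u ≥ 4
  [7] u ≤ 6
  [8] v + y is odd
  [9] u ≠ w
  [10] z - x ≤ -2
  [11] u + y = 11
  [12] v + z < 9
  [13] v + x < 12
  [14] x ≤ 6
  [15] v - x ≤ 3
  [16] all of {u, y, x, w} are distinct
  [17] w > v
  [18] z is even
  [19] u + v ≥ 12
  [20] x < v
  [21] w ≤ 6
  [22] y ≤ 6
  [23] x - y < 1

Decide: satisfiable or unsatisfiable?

Constraints 1, 3, 4, 6, 7, 14, 21, and 22 confine each of u, y, x, w to the 3 values {4, …, 6}.
Constraint 16 requires all 4 of them to be distinct, but only 3 values are available — impossible by the pigeonhole principle.

Unsatisfiable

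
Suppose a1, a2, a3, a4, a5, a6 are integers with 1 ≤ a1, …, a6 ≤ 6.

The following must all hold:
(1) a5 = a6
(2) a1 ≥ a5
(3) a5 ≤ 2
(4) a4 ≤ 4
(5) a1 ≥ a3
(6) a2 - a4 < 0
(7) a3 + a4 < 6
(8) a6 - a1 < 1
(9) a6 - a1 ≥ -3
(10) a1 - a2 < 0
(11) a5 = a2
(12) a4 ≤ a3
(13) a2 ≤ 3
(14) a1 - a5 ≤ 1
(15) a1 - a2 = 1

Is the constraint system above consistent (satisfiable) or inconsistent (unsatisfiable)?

Unsatisfiable

Constraints 5, 6, 10, and 12 give a1 < a2, a2 < a4, a4 ≤ a3, a3 ≤ a1. Chaining: a1 < a2 < a4 ≤ a3 ≤ a1, which forces a1 < a1 — impossible.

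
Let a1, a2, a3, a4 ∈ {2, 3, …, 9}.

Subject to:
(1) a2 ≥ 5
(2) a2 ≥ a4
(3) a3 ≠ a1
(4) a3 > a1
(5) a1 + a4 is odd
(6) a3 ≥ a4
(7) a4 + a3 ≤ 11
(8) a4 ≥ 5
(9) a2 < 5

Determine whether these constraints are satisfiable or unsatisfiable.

From constraints 2 and 8: a2 ≥ a4 and a4 ≥ 5, so a2 ≥ 5. From constraint 9: a2 ≤ 4. But 4 < 5, so no value of a2 works.

Unsatisfiable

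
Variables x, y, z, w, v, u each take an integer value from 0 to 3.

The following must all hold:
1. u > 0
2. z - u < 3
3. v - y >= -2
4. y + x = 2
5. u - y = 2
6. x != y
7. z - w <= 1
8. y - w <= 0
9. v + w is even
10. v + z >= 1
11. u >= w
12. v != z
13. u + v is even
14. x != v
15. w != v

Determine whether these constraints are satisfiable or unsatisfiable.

Satisfiable

Try x = 2, y = 0, z = 3, w = 2, v = 0, u = 2.
Check constraint 2: z - u = 1; constraint 3: v - y = 0. The remaining constraints are straightforward to verify.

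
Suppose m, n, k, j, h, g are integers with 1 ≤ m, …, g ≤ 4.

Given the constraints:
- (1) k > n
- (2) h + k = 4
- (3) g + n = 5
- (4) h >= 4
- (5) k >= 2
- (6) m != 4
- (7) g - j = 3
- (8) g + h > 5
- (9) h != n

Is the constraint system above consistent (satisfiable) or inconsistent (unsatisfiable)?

From constraint 4: h ≥ 4. From constraint 5: k ≥ 2. Hence h + k ≥ 6. But constraint 2 requires h + k = 4, and 4 < 6. Contradiction.

Unsatisfiable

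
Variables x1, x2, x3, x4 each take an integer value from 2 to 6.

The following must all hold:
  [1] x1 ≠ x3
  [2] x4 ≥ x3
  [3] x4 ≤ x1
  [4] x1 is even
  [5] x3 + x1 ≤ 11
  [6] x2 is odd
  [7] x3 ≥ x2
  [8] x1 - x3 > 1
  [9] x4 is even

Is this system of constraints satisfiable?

The assignment x1 = 6, x2 = 3, x3 = 3, x4 = 6 works:
  constraint 4 holds since x1 = 6 is even.
  constraint 5 holds since x3 + x1 = 9.
  constraint 8 holds since x1 - x3 = 3.
The rest check out directly.

Satisfiable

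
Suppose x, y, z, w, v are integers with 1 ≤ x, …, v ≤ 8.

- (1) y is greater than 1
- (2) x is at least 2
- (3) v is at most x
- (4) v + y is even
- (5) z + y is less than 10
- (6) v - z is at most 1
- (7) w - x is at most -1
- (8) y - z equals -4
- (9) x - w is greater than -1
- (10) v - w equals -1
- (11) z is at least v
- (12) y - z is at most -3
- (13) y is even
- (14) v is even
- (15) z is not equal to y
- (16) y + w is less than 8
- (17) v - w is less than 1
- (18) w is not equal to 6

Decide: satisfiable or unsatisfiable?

Satisfiable

One satisfying assignment is x = 6, y = 2, z = 6, w = 5, v = 4.
For the less obvious constraints — constraint 5: z + y = 8; constraint 6: v - z = -2 — and the others hold by inspection.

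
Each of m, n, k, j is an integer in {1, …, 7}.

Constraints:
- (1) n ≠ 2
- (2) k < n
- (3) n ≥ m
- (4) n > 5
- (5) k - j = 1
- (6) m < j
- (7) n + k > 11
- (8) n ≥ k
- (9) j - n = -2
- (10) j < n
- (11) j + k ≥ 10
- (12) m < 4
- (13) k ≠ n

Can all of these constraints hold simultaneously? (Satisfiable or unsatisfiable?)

Satisfiable

Try m = 3, n = 7, k = 6, j = 5.
Check constraint 5: k - j = 1; constraint 7: n + k = 13. The remaining constraints are straightforward to verify.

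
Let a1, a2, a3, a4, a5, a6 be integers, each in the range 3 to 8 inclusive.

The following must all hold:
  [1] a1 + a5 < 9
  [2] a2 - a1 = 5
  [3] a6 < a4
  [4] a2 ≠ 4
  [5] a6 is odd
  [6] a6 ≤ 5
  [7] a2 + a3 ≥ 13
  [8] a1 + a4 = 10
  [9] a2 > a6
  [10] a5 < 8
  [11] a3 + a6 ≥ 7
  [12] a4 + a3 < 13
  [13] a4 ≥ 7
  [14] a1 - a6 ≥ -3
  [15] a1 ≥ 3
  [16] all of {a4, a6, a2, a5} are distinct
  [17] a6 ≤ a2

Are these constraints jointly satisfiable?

Satisfiable

One satisfying assignment is a1 = 3, a2 = 8, a3 = 5, a4 = 7, a5 = 4, a6 = 5.
For the less obvious constraints — constraint 1: a1 + a5 = 7; constraint 2: a2 - a1 = 5 — and the others hold by inspection.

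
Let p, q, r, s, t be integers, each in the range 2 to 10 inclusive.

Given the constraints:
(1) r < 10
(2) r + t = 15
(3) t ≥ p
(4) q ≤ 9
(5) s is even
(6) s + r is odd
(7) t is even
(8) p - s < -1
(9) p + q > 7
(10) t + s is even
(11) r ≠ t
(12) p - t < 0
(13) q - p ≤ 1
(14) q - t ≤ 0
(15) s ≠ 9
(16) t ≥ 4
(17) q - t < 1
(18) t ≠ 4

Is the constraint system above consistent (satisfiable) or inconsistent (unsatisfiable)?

Satisfiable

One satisfying assignment is p = 4, q = 4, r = 9, s = 6, t = 6.
For the less obvious constraints — constraint 2: r + t = 15; constraint 8: p - s = -2 — and the others hold by inspection.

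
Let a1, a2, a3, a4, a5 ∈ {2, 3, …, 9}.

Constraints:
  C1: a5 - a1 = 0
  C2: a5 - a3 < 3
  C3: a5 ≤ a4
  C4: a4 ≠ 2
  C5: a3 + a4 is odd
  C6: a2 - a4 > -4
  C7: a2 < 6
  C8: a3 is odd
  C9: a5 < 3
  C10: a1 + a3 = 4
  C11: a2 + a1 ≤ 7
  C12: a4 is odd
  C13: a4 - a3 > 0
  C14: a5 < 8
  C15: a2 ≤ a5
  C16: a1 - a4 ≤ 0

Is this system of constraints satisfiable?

Constraint 8 makes a3 odd and constraint 12 makes a4 odd, so a3 + a4 must be even. Constraint 5 says a3 + a4 is odd — contradiction.

Unsatisfiable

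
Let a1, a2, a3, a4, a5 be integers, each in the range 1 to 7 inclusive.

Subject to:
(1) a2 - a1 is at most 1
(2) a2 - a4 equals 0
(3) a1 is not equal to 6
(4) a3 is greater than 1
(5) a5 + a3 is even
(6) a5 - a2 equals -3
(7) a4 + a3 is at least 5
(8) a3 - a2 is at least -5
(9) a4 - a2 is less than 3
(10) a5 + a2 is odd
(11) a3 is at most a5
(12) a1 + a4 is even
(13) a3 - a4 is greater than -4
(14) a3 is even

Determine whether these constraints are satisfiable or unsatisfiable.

Satisfiable

Setting (a1, a2, a3, a4, a5) = (7, 5, 2, 5, 2) satisfies everything: constraint 1: a2 - a1 = -2; constraint 2: a2 - a4 = 0; constraint 6: a5 - a2 = -3, and the others follow.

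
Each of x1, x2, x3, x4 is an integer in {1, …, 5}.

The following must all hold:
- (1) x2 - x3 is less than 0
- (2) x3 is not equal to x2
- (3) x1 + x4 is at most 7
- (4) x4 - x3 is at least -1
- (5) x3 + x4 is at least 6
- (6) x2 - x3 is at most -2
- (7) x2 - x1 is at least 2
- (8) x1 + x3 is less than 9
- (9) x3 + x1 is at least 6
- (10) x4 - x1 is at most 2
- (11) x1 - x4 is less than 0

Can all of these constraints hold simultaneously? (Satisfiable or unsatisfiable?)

Constraints 4, 6, 7, and 10 give x4 − x3 ≥ -1, x3 − x2 ≥ 2, x2 − x1 ≥ 2, x1 − x4 ≥ -2.
Adding all 4 inequalities: the left sides telescope to 0, and the right sides sum to (-1) + 2 + 2 + (-2) = 1. So 0 ≥ 1, which is false.

Unsatisfiable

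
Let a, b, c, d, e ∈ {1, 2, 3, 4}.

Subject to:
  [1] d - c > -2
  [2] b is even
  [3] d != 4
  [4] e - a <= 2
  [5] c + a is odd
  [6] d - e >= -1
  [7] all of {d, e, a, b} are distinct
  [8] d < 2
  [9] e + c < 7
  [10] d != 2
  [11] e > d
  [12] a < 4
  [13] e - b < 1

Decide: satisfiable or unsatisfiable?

One satisfying assignment is a = 3, b = 4, c = 2, d = 1, e = 2.
For the less obvious constraints — constraint 1: d - c = -1; constraint 4: e - a = -1 — and the others hold by inspection.

Satisfiable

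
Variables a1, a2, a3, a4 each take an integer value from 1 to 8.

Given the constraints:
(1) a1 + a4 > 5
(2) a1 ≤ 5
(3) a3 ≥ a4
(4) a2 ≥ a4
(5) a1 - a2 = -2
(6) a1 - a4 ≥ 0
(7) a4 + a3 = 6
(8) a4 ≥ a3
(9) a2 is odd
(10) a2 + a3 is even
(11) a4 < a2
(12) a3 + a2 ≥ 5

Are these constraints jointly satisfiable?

Satisfiable

Take a1 = 3, a2 = 5, a3 = 3, a4 = 3. Then constraint 1: a1 + a4 = 6; constraint 5: a1 - a2 = -2, and every other listed constraint is also met.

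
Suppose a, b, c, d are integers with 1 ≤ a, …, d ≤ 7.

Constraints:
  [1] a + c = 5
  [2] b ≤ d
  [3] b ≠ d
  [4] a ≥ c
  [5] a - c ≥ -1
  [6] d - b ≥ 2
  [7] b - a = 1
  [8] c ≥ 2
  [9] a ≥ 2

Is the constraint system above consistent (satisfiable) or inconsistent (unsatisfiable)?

Setting (a, b, c, d) = (3, 4, 2, 6) satisfies everything: constraint 1: a + c = 5; constraint 5: a - c = 1; constraint 6: d - b = 2, and the others follow.

Satisfiable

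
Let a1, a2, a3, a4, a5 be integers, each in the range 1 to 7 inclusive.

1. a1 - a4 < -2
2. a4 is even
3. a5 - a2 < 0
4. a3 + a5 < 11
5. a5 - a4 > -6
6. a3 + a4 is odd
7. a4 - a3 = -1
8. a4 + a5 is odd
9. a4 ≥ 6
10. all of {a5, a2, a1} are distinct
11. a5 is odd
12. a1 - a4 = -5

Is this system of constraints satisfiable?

The assignment a1 = 1, a2 = 5, a3 = 7, a4 = 6, a5 = 3 works:
  constraint 1 holds since a1 - a4 = -5.
  constraint 3 holds since a5 - a2 = -2.
  constraint 4 holds since a3 + a5 = 10.
The rest check out directly.

Satisfiable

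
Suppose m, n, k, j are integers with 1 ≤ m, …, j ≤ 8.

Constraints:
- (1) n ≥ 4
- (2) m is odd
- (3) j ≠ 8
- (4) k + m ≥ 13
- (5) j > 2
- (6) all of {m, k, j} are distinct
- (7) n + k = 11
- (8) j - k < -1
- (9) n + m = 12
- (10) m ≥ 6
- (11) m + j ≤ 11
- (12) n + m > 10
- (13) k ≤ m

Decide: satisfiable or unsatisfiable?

The assignment m = 7, n = 5, k = 6, j = 4 works:
  constraint 4 holds since k + m = 13.
  constraint 7 holds since n + k = 11.
  constraint 8 holds since j - k = -2.
The rest check out directly.

Satisfiable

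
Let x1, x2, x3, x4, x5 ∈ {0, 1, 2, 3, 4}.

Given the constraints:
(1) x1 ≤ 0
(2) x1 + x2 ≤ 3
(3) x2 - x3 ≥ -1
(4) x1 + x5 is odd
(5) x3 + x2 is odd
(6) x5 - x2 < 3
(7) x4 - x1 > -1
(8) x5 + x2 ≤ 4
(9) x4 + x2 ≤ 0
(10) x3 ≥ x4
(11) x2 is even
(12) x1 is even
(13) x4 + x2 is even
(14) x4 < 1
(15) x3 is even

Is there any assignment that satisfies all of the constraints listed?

Constraint 15 makes x3 even and constraint 11 makes x2 even, so x3 + x2 must be even. Constraint 5 says x3 + x2 is odd — contradiction.

Unsatisfiable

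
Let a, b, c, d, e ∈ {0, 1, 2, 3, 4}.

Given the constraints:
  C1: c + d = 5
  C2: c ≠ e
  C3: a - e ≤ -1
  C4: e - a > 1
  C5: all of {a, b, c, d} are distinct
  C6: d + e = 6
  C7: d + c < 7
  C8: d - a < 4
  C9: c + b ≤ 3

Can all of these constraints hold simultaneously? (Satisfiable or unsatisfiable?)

One satisfying assignment is a = 0, b = 1, c = 2, d = 3, e = 3.
For the less obvious constraints — constraint 1: c + d = 5; constraint 3: a - e = -3 — and the others hold by inspection.

Satisfiable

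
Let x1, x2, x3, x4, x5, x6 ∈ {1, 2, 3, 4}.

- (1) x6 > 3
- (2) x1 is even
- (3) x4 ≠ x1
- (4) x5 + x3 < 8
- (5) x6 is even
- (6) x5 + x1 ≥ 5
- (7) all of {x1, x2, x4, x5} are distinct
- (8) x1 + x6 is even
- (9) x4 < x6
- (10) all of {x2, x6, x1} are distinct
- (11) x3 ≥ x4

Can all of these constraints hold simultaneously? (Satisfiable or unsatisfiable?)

Satisfiable

Take x1 = 2, x2 = 3, x3 = 2, x4 = 1, x5 = 4, x6 = 4. Then constraint 4: x5 + x3 = 6; constraint 6: x5 + x1 = 6; constraint 7: values 2, 3, 1, 4 are distinct, and every other listed constraint is also met.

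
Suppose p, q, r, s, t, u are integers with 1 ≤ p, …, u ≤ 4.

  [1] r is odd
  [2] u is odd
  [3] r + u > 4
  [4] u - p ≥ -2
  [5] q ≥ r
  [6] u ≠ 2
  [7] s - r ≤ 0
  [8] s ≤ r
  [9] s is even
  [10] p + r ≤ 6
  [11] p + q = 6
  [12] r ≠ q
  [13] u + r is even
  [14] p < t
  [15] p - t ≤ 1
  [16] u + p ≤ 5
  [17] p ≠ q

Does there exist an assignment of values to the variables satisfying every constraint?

The assignment p = 2, q = 4, r = 3, s = 2, t = 3, u = 3 works:
  constraint 3 holds since r + u = 6.
  constraint 4 holds since u - p = 1.
  constraint 7 holds since s - r = -1.
The rest check out directly.

Satisfiable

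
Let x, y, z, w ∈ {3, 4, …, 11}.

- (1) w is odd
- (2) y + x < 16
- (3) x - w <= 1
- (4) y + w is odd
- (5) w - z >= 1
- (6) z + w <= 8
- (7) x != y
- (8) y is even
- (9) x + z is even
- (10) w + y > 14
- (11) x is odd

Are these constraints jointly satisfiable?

Satisfiable

Setting (x, y, z, w) = (5, 10, 3, 5) satisfies everything: constraint 2: y + x = 15; constraint 3: x - w = 0, and the others follow.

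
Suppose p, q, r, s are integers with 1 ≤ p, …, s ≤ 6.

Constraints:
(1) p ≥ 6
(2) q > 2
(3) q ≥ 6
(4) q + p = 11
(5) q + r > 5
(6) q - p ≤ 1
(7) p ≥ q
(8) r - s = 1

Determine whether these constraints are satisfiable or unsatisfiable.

From constraint 3: q ≥ 6. From constraint 1: p ≥ 6. Hence q + p ≥ 12. But constraint 4 requires q + p = 11, and 11 < 12. Contradiction.

Unsatisfiable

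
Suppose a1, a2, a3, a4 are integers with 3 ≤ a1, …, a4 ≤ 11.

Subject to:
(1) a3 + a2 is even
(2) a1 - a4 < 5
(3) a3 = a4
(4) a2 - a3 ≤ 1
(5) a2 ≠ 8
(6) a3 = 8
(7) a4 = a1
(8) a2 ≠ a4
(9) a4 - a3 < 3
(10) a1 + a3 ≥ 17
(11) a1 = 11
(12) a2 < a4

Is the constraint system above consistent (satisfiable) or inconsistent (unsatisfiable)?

Constraint 6 fixes a3 = 8 and constraint 11 fixes a1 = 11. Constraints 3 and 7 give a3 = a4 = a1, so a3 = a1. But 8 ≠ 11 — contradiction.

Unsatisfiable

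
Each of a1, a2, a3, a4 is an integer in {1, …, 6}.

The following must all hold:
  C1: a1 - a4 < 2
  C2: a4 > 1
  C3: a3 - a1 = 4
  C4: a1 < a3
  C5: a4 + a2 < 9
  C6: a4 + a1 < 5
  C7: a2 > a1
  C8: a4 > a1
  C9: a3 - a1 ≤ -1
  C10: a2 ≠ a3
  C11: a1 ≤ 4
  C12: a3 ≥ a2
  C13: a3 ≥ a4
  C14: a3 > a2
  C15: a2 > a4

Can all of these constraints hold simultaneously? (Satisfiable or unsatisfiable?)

Unsatisfiable

Constraints 8, 9, 12, and 15 give a4 < a2, a2 ≤ a3, a3 < a1, a1 < a4. Chaining: a4 < a2 ≤ a3 < a1 < a4, which forces a4 < a4 — impossible.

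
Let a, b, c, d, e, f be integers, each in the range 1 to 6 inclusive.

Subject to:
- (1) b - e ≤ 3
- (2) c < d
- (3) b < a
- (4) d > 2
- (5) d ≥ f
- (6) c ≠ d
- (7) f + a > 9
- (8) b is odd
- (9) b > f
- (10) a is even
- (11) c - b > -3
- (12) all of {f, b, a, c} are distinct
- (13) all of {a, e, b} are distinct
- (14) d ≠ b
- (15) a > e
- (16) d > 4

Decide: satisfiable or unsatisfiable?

Satisfiable

The assignment a = 6, b = 5, c = 3, d = 6, e = 3, f = 4 works:
  constraint 1 holds since b - e = 2.
  constraint 7 holds since f + a = 10.
The rest check out directly.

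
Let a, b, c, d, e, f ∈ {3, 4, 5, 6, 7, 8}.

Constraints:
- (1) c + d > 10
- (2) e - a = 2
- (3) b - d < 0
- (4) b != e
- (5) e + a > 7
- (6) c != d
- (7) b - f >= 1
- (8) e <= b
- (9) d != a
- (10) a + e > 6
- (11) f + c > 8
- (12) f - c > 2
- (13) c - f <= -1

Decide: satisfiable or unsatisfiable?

Setting (a, b, c, d, e, f) = (3, 7, 3, 8, 5, 6) satisfies everything: constraint 1: c + d = 11; constraint 2: e - a = 2, and the others follow.

Satisfiable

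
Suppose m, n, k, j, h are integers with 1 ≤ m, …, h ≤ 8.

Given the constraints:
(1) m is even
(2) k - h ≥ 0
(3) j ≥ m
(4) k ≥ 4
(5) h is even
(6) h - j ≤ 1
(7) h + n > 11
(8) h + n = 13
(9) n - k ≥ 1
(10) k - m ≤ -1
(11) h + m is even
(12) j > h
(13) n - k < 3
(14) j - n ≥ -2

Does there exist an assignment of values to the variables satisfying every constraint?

Satisfiable

Try m = 8, n = 7, k = 6, j = 8, h = 6.
Check constraint 2: k - h = 0; constraint 6: h - j = -2; constraint 7: h + n = 13. The remaining constraints are straightforward to verify.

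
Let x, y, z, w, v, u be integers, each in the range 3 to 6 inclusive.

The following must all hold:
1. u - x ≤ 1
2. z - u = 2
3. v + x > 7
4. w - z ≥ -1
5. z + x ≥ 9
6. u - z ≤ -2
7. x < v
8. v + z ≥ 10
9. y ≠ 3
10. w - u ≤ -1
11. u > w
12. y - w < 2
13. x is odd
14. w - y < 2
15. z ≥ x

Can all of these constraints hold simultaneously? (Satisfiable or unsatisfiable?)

Constraints 4, 6, and 10 give w − z ≥ -1, z − u ≥ 2, u − w ≥ 1.
Adding all 3 inequalities: the left sides telescope to 0, and the right sides sum to (-1) + 2 + 1 = 2. So 0 ≥ 2, which is false.

Unsatisfiable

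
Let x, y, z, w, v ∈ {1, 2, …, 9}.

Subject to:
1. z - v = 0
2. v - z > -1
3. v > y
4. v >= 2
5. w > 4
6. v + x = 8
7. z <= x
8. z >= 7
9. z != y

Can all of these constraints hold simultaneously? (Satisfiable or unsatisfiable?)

From constraint 4: v ≥ 2. From constraints 7 and 8: x ≥ z ≥ 7. Hence v + x ≥ 9. But constraint 6 requires v + x = 8, and 8 < 9. Contradiction.

Unsatisfiable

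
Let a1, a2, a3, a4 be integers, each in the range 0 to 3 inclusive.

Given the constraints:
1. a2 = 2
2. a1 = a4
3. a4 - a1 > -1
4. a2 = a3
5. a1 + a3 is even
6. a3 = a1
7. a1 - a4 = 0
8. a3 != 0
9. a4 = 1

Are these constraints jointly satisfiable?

Unsatisfiable

Constraint 1 fixes a2 = 2 and constraint 9 fixes a4 = 1. Constraints 2, 4, and 6 give a2 = a3 = a1 = a4, so a2 = a4. But 2 ≠ 1 — contradiction.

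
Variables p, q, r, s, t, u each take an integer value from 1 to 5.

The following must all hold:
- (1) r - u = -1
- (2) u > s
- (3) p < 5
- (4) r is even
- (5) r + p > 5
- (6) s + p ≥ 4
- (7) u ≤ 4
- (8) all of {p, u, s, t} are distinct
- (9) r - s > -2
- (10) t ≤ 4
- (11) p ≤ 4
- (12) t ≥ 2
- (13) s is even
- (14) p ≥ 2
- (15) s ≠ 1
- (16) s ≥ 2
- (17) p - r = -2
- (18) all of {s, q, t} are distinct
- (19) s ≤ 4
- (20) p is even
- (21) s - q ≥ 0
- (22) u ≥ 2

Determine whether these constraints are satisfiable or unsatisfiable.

Constraints 7, 10, 11, 12, 14, 16, 19, and 22 confine each of p, u, s, t to the 3 values {2, …, 4}.
Constraint 8 requires all 4 of them to be distinct, but only 3 values are available — impossible by the pigeonhole principle.

Unsatisfiable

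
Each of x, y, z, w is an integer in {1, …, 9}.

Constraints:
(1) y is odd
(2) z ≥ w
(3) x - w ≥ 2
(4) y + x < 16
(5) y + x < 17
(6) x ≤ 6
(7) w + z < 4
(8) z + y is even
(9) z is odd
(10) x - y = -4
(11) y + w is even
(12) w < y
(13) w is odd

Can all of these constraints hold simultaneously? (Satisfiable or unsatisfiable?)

One satisfying assignment is x = 5, y = 9, z = 1, w = 1.
For the less obvious constraints — constraint 3: x - w = 4; constraint 4: y + x = 14; constraint 5: y + x = 14 — and the others hold by inspection.

Satisfiable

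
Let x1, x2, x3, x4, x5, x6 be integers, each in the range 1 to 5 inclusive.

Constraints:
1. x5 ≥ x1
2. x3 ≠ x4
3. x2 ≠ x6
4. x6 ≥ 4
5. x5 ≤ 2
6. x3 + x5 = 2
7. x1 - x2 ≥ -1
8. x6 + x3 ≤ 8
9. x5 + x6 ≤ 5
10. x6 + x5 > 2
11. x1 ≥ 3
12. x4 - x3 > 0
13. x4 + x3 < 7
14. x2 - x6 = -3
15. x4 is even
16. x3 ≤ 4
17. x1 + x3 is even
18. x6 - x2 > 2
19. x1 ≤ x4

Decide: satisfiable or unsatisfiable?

From constraints 1 and 11: x5 ≥ x1 ≥ 3. From constraint 4: x6 ≥ 4. Hence x5 + x6 ≥ 7. But constraint 9 requires x5 + x6 ≤ 5, and 5 < 7. Contradiction.

Unsatisfiable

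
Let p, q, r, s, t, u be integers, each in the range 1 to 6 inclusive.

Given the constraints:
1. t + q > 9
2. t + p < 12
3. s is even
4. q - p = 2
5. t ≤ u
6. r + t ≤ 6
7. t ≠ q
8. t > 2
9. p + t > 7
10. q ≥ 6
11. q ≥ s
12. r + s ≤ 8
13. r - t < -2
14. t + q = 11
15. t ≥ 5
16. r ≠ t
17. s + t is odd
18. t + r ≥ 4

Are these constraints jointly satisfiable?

Setting (p, q, r, s, t, u) = (4, 6, 1, 6, 5, 6) satisfies everything: constraint 1: t + q = 11; constraint 2: t + p = 9; constraint 4: q - p = 2, and the others follow.

Satisfiable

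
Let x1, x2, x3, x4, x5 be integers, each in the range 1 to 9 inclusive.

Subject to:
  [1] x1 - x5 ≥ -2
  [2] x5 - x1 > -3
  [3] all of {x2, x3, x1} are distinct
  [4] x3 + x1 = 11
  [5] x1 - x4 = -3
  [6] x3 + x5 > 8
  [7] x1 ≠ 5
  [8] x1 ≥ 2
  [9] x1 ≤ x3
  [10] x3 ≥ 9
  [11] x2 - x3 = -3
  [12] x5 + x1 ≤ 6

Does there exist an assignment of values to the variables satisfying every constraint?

Satisfiable

The assignment x1 = 2, x2 = 6, x3 = 9, x4 = 5, x5 = 1 works:
  constraint 1 holds since x1 - x5 = 1.
  constraint 2 holds since x5 - x1 = -1.
The rest check out directly.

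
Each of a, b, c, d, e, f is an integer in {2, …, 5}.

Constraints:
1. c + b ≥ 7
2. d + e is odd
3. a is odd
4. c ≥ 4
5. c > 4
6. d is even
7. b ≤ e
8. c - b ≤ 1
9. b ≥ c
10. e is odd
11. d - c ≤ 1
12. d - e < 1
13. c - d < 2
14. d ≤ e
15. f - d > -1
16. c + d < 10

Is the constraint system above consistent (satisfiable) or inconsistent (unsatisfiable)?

Try a = 5, b = 5, c = 5, d = 4, e = 5, f = 4.
Check constraint 1: c + b = 10; constraint 8: c - b = 0. The remaining constraints are straightforward to verify.

Satisfiable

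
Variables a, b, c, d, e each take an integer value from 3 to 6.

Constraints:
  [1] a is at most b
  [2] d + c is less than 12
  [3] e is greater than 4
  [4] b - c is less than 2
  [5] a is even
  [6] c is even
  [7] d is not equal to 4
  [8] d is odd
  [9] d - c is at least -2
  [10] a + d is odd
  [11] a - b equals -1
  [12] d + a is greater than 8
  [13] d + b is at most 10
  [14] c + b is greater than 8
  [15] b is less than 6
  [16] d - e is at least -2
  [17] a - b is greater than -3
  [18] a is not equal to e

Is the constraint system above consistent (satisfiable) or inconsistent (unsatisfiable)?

Satisfiable

Setting (a, b, c, d, e) = (4, 5, 4, 5, 6) satisfies everything: constraint 2: d + c = 9; constraint 4: b - c = 1; constraint 9: d - c = 1, and the others follow.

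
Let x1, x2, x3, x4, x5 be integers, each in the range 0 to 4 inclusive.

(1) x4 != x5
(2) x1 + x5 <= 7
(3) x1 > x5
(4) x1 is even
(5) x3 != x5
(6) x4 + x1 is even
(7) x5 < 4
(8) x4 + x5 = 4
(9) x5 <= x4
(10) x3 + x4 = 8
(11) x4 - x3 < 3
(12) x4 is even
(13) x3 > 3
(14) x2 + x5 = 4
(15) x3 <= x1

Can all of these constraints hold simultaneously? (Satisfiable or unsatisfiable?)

Satisfiable

Try x1 = 4, x2 = 4, x3 = 4, x4 = 4, x5 = 0.
Check constraint 2: x1 + x5 = 4; constraint 8: x4 + x5 = 4. The remaining constraints are straightforward to verify.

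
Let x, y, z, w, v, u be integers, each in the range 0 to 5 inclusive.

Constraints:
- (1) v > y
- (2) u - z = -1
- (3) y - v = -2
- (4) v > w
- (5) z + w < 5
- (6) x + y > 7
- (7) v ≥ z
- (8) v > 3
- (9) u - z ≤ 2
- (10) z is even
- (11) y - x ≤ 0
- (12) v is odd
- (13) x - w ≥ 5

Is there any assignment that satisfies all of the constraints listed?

Try x = 5, y = 3, z = 4, w = 0, v = 5, u = 3.
Check constraint 2: u - z = -1; constraint 3: y - v = -2; constraint 5: z + w = 4. The remaining constraints are straightforward to verify.

Satisfiable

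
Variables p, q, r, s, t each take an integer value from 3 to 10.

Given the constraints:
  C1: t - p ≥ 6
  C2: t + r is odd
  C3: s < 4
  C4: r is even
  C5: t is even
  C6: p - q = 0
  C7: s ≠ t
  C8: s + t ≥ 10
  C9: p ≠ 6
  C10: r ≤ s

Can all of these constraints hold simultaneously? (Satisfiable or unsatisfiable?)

Unsatisfiable

Constraint 5 makes t even and constraint 4 makes r even, so t + r must be even. Constraint 2 says t + r is odd — contradiction.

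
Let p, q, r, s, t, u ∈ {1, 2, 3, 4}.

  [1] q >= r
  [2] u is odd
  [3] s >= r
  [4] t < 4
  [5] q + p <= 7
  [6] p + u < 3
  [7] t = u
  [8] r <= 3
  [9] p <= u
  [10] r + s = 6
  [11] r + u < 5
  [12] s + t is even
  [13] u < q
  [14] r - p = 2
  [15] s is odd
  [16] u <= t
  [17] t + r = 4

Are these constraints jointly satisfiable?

Try p = 1, q = 4, r = 3, s = 3, t = 1, u = 1.
Check constraint 5: q + p = 5; constraint 6: p + u = 2; constraint 10: r + s = 6. The remaining constraints are straightforward to verify.

Satisfiable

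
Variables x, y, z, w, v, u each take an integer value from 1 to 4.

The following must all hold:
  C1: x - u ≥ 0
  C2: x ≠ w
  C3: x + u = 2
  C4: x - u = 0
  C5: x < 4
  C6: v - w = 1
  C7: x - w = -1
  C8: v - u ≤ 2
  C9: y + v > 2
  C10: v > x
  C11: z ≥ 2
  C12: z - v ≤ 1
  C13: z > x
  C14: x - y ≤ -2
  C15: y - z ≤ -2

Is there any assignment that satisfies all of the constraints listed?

Constraints 1, 8, 12, 14, and 15 give u − v ≥ -2, v − z ≥ -1, z − y ≥ 2, y − x ≥ 2, x − u ≥ 0.
Adding all 5 inequalities: the left sides telescope to 0, and the right sides sum to (-2) + (-1) + 2 + 2 + 0 = 1. So 0 ≥ 1, which is false.

Unsatisfiable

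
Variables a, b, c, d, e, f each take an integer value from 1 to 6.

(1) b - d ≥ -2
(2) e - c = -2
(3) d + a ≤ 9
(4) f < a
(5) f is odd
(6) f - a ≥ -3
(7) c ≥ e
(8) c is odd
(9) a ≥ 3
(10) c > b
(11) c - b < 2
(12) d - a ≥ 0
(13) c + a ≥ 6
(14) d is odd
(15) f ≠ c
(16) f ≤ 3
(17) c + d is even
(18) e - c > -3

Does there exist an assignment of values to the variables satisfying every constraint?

Setting (a, b, c, d, e, f) = (4, 4, 5, 5, 3, 1) satisfies everything: constraint 1: b - d = -1; constraint 2: e - c = -2, and the others follow.

Satisfiable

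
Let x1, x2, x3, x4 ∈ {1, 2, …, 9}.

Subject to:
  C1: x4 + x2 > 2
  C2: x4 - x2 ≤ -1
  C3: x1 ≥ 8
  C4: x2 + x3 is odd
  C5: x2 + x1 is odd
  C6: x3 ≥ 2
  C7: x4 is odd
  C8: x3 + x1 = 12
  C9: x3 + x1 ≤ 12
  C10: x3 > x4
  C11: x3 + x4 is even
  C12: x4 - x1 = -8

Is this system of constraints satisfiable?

Setting (x1, x2, x3, x4) = (9, 4, 3, 1) satisfies everything: constraint 1: x4 + x2 = 5; constraint 2: x4 - x2 = -3; constraint 8: x3 + x1 = 12, and the others follow.

Satisfiable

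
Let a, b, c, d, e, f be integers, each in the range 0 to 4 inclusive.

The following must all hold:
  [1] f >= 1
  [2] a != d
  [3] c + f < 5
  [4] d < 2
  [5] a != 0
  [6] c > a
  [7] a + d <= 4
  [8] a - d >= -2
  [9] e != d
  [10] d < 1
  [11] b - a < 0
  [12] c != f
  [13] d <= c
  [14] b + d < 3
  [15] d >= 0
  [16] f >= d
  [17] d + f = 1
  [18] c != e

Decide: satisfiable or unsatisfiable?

Setting (a, b, c, d, e, f) = (1, 0, 2, 0, 3, 1) satisfies everything: constraint 3: c + f = 3; constraint 7: a + d = 1, and the others follow.

Satisfiable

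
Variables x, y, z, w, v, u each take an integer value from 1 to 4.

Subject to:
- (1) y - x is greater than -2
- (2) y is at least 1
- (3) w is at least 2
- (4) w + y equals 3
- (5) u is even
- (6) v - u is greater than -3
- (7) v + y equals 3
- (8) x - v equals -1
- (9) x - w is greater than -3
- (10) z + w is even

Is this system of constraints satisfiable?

One satisfying assignment is x = 1, y = 1, z = 2, w = 2, v = 2, u = 2.
For the less obvious constraints — constraint 1: y - x = 0; constraint 4: w + y = 3; constraint 6: v - u = 0 — and the others hold by inspection.

Satisfiable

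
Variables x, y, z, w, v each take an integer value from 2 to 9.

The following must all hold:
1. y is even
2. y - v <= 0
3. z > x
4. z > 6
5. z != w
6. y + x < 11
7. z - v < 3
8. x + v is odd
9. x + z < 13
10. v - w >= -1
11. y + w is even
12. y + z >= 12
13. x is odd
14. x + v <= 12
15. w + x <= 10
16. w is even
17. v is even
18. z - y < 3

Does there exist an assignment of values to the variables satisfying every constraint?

Satisfiable

Setting (x, y, z, w, v) = (3, 6, 8, 6, 6) satisfies everything: constraint 2: y - v = 0; constraint 6: y + x = 9; constraint 7: z - v = 2, and the others follow.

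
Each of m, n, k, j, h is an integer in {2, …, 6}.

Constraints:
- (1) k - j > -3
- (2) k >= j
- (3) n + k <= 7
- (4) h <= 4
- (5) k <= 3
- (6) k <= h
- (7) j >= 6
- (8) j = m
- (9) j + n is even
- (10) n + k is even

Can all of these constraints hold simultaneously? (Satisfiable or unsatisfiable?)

From constraints 2 and 7: k ≥ j and j ≥ 6, so k ≥ 6. From constraints 4 and 6: k ≤ h and h ≤ 4, so k ≤ 4. But 4 < 6, so no value of k works.

Unsatisfiable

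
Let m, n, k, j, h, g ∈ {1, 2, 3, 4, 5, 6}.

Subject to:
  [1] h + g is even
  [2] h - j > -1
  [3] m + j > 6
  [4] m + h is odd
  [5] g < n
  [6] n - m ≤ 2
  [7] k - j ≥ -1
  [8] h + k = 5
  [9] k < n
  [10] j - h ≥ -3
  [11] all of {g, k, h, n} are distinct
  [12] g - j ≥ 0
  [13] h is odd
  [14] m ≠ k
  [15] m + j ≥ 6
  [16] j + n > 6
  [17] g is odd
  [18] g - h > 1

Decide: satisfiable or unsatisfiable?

Satisfiable

Take m = 6, n = 6, k = 2, j = 3, h = 3, g = 5. Then constraint 2: h - j = 0; constraint 3: m + j = 9; constraint 6: n - m = 0, and every other listed constraint is also met.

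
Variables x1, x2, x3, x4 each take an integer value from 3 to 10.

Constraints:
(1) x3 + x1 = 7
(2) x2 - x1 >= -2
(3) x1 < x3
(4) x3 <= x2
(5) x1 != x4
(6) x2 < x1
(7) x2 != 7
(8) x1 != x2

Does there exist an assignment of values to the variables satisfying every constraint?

Constraints 3, 4, and 6 give x2 < x1, x1 < x3, x3 ≤ x2. Chaining: x2 < x1 < x3 ≤ x2, which forces x2 < x2 — impossible.

Unsatisfiable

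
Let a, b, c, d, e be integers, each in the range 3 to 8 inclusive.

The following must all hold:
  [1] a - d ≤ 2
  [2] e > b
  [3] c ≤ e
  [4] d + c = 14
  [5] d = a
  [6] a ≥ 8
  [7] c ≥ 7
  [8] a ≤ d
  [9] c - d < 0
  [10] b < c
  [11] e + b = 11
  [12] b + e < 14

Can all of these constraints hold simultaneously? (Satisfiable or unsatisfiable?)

Unsatisfiable

From constraints 6 and 8: d ≥ a ≥ 8. From constraint 7: c ≥ 7. Hence d + c ≥ 15. But constraint 4 requires d + c = 14, and 14 < 15. Contradiction.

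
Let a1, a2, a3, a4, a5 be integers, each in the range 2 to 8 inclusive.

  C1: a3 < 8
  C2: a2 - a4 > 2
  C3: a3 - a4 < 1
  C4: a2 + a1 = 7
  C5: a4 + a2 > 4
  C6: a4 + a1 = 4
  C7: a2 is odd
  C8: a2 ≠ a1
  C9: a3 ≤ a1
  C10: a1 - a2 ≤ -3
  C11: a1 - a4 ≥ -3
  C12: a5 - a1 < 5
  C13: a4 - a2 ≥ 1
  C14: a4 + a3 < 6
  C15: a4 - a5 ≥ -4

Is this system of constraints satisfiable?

Unsatisfiable

Constraints 10, 11, and 13 give a1 − a4 ≥ -3, a4 − a2 ≥ 1, a2 − a1 ≥ 3.
Adding all 3 inequalities: the left sides telescope to 0, and the right sides sum to (-3) + 1 + 3 = 1. So 0 ≥ 1, which is false.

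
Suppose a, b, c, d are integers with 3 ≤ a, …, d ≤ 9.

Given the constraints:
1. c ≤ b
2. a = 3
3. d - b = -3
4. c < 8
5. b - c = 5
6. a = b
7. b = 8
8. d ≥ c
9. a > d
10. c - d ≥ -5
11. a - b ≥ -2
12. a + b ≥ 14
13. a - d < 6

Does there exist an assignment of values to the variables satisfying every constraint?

Constraint 2 fixes a = 3 and constraint 7 fixes b = 8, but constraint 6 requires a = b. Since 3 ≠ 8, contradiction.

Unsatisfiable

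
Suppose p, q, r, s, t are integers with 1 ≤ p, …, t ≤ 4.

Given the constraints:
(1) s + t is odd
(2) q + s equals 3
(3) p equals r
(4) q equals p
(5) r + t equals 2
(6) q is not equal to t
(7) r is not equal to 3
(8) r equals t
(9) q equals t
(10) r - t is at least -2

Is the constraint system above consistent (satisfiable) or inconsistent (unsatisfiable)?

From constraints 3, 4, and 8, q = p = r = t, so q = t. But constraint 6 says q ≠ t. Contradiction.

Unsatisfiable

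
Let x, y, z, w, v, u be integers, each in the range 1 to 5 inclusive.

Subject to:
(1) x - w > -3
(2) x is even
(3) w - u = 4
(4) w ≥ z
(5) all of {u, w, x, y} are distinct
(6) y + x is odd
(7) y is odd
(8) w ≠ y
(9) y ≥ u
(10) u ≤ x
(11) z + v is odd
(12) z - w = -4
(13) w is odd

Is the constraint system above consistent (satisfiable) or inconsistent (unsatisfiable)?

The assignment x = 4, y = 3, z = 1, w = 5, v = 2, u = 1 works:
  constraint 1 holds since x - w = -1.
  constraint 3 holds since w - u = 4.
The rest check out directly.

Satisfiable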